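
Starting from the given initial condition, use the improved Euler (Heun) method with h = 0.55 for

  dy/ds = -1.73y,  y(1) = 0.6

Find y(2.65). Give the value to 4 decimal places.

Heun: k1 = f(s_n, y_n); k2 = f(s_n + h, y_n + h·k1); y_{n+1} = y_n + (h/2)·(k1 + k2).
s=1.000000, y=0.600000:
  k1 = f(1.000000, 0.600000) = -1.038000
  k2 = f(1.550000, 0.029100) = -0.050343
  y ← 0.600000 + (0.55/2)·(-1.038000 + (-0.050343)) = 0.300706
s=1.550000, y=0.300706:
  k1 = f(1.550000, 0.300706) = -0.520221
  k2 = f(2.100000, 0.014584) = -0.025231
  y ← 0.300706 + (0.55/2)·(-0.520221 + (-0.025231)) = 0.150707
s=2.100000, y=0.150707:
  k1 = f(2.100000, 0.150707) = -0.260722
  k2 = f(2.650000, 0.007309) = -0.012645
  y ← 0.150707 + (0.55/2)·(-0.260722 + (-0.012645)) = 0.075531
y(2.65) ≈ 0.0755

0.0755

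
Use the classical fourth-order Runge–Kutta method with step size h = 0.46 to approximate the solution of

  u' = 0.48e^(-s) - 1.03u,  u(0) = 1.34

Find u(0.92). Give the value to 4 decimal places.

0.6932

RK4: k1 = f(s_n, u_n); k2 = f(s_n + h/2, u_n + (h/2)·k1); k3 = f(s_n + h/2, u_n + (h/2)·k2); k4 = f(s_n + h, u_n + h·k3); u_{n+1} = u_n + (h/6)·(k1 + 2k2 + 2k3 + k4).
s=0.000000, u=1.340000:
  k1 = f(0.000000, 1.340000) = -0.900200
  k2 = f(0.230000, 1.132954) = -0.785566
  k3 = f(0.230000, 1.159320) = -0.812723
  k4 = f(0.460000, 0.966147) = -0.692116
  u ← 1.340000 + (0.46/6)·(k1 + 2k2 + 2k3 + k4) = 0.972851
s=0.460000, u=0.972851:
  k1 = f(0.460000, 0.972851) = -0.699021
  k2 = f(0.690000, 0.812077) = -0.595682
  k3 = f(0.690000, 0.835844) = -0.620163
  k4 = f(0.920000, 0.687576) = -0.516914
  u ← 0.972851 + (0.46/6)·(k1 + 2k2 + 2k3 + k4) = 0.693200
u(0.92) ≈ 0.6932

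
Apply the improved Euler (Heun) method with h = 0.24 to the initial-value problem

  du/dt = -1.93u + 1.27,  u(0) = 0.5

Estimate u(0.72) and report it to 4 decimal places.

0.6158

Heun: k1 = f(t_n, u_n); k2 = f(t_n + h, u_n + h·k1); u_{n+1} = u_n + (h/2)·(k1 + k2).
t=0.000000, u=0.500000:
  k1 = f(0.000000, 0.500000) = 0.305000
  k2 = f(0.240000, 0.573200) = 0.163724
  u ← 0.500000 + (0.24/2)·(0.305000 + 0.163724) = 0.556247
t=0.240000, u=0.556247:
  k1 = f(0.240000, 0.556247) = 0.196444
  k2 = f(0.480000, 0.603393) = 0.105451
  u ← 0.556247 + (0.24/2)·(0.196444 + 0.105451) = 0.592474
t=0.480000, u=0.592474:
  k1 = f(0.480000, 0.592474) = 0.126525
  k2 = f(0.720000, 0.622840) = 0.067919
  u ← 0.592474 + (0.24/2)·(0.126525 + 0.067919) = 0.615807
u(0.72) ≈ 0.6158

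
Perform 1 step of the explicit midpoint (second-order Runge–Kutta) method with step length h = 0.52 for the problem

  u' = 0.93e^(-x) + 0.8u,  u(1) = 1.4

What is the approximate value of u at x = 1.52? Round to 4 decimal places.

2.2777

Midpoint: k1 = f(x_n, u_n); k2 = f(x_n + h/2, u_n + (h/2)·k1); u_{n+1} = u_n + h·k2.
x=1.000000, u=1.400000:
  k1 = f(1.000000, 1.400000) = 1.462128
  k2 = f(1.260000, 1.780153) = 1.687921
  u ← 1.400000 + 0.52·1.687921 = 2.277719
u(1.52) ≈ 2.2777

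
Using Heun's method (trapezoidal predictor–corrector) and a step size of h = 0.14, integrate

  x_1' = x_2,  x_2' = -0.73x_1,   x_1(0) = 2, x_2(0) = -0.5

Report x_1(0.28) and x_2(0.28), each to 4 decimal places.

Heun on (x_1,x_2): k1 = f(s_n, state_n); k2 = f(s_n + h, state_n + h·k1); state_{n+1} = state_n + (h/2)·(k1 + k2).
0.000000: (2.000000, -0.500000)
  k1 = (-0.500000, -1.460000)
  predictor → (1.930000, -0.704400)
  k2 = (-0.704400, -1.408900)
  → (1.915692, -0.700823)
0.140000: (1.915692, -0.700823)
  k1 = (-0.700823, -1.398455)
  predictor → (1.817577, -0.896607)
  k2 = (-0.896607, -1.326831)
  → (1.803872, -0.891593)
(x_1(0.28), x_2(0.28)) ≈ (1.8039, -0.8916)

1.8039, -0.8916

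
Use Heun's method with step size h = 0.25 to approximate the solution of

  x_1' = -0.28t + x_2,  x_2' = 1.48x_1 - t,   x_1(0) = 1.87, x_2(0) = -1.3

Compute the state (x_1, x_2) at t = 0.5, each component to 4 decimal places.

1.4889, -0.2284

Heun on (x_1,x_2): k1 = f(t_n, state_n); k2 = f(t_n + h, state_n + h·k1); state_{n+1} = state_n + (h/2)·(k1 + k2).
0.000000: (1.870000, -1.300000)
  k1 = (-1.300000, 2.767600)
  predictor → (1.545000, -0.608100)
  k2 = (-0.678100, 2.036600)
  → (1.622738, -0.699475)
0.250000: (1.622738, -0.699475)
  k1 = (-0.769475, 2.151652)
  predictor → (1.430369, -0.161562)
  k2 = (-0.301562, 1.616946)
  → (1.488858, -0.228400)
(x_1(0.5), x_2(0.5)) ≈ (1.4889, -0.2284)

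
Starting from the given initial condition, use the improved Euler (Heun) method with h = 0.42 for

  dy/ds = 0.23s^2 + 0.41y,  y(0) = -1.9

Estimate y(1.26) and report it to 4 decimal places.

-2.9969

Heun: k1 = f(s_n, y_n); k2 = f(s_n + h, y_n + h·k1); y_{n+1} = y_n + (h/2)·(k1 + k2).
s=0.000000, y=-1.900000:
  k1 = f(0.000000, -1.900000) = -0.779000
  k2 = f(0.420000, -2.227180) = -0.872572
  y ← -1.900000 + (0.42/2)·(-0.779000 + (-0.872572)) = -2.246830
s=0.420000, y=-2.246830:
  k1 = f(0.420000, -2.246830) = -0.880628
  k2 = f(0.840000, -2.616694) = -0.910557
  y ← -2.246830 + (0.42/2)·(-0.880628 + (-0.910557)) = -2.622979
s=0.840000, y=-2.622979:
  k1 = f(0.840000, -2.622979) = -0.913133
  k2 = f(1.260000, -3.006495) = -0.867515
  y ← -2.622979 + (0.42/2)·(-0.913133 + (-0.867515)) = -2.996915
y(1.26) ≈ -2.9969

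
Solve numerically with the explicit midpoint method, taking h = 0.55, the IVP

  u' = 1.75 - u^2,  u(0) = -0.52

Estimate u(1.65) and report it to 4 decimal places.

Midpoint: k1 = f(s_n, u_n); k2 = f(s_n + h/2, u_n + (h/2)·k1); u_{n+1} = u_n + h·k2.
s=0.000000, u=-0.520000:
  k1 = f(0.000000, -0.520000) = 1.479600
  k2 = f(0.275000, -0.113110) = 1.737206
  u ← -0.520000 + 0.55·1.737206 = 0.435463
s=0.550000, u=0.435463:
  k1 = f(0.550000, 0.435463) = 1.560372
  k2 = f(0.825000, 0.864566) = 1.002526
  u ← 0.435463 + 0.55·1.002526 = 0.986853
s=1.100000, u=0.986853:
  k1 = f(1.100000, 0.986853) = 0.776121
  k2 = f(1.375000, 1.200286) = 0.309313
  u ← 0.986853 + 0.55·0.309313 = 1.156975
u(1.65) ≈ 1.1570

1.1570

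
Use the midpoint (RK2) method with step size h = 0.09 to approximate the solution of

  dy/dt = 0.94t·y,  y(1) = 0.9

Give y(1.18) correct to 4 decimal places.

Midpoint: k1 = f(t_n, y_n); k2 = f(t_n + h/2, y_n + (h/2)·k1); y_{n+1} = y_n + h·k2.
t=1.000000, y=0.900000:
  k1 = f(1.000000, 0.900000) = 0.846000
  k2 = f(1.045000, 0.938070) = 0.921466
  y ← 0.900000 + 0.09·0.921466 = 0.982932
t=1.090000, y=0.982932:
  k1 = f(1.090000, 0.982932) = 1.007112
  k2 = f(1.135000, 1.028252) = 1.097042
  y ← 0.982932 + 0.09·1.097042 = 1.081666
y(1.18) ≈ 1.0817

1.0817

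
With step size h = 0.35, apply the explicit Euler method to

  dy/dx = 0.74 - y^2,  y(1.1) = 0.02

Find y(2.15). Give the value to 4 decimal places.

Euler: y_{n+1} = y_n + h·f(x_n, y_n).
x=1.100000, y=0.020000: f=0.739600 → y ← 0.020000 + 0.35·0.739600 = 0.278860
x=1.450000, y=0.278860: f=0.662237 → y ← 0.278860 + 0.35·0.662237 = 0.510643
x=1.800000, y=0.510643: f=0.479244 → y ← 0.510643 + 0.35·0.479244 = 0.678378
y(2.15) ≈ 0.6784

0.6784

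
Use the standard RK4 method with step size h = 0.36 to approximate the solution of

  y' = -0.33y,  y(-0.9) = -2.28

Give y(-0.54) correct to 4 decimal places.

RK4: k1 = f(t_n, y_n); k2 = f(t_n + h/2, y_n + (h/2)·k1); k3 = f(t_n + h/2, y_n + (h/2)·k2); k4 = f(t_n + h, y_n + h·k3); y_{n+1} = y_n + (h/6)·(k1 + 2k2 + 2k3 + k4).
t=-0.900000, y=-2.280000:
  k1 = f(-0.900000, -2.280000) = 0.752400
  k2 = f(-0.720000, -2.144568) = 0.707707
  k3 = f(-0.720000, -2.152613) = 0.710362
  k4 = f(-0.540000, -2.024270) = 0.668009
  y ← -2.280000 + (0.36/6)·(k1 + 2k2 + 2k3 + k4) = -2.024607
y(-0.54) ≈ -2.0246

-2.0246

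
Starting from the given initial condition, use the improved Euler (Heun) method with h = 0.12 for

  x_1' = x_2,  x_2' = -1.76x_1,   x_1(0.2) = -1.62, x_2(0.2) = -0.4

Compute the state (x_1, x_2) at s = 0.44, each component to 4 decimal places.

Heun on (x_1,x_2): k1 = f(s_n, state_n); k2 = f(s_n + h, state_n + h·k1); state_{n+1} = state_n + (h/2)·(k1 + k2).
0.200000: (-1.620000, -0.400000)
  k1 = (-0.400000, 2.851200)
  predictor → (-1.668000, -0.057856)
  k2 = (-0.057856, 2.935680)
  → (-1.647471, -0.052787)
0.320000: (-1.647471, -0.052787)
  k1 = (-0.052787, 2.899550)
  predictor → (-1.653806, 0.295159)
  k2 = (0.295159, 2.910698)
  → (-1.632929, 0.295828)
(x_1(0.44), x_2(0.44)) ≈ (-1.6329, 0.2958)

-1.6329, 0.2958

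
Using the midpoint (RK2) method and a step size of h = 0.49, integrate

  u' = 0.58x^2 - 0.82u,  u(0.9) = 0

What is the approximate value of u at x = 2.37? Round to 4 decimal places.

1.6729

Midpoint: k1 = f(x_n, u_n); k2 = f(x_n + h/2, u_n + (h/2)·k1); u_{n+1} = u_n + h·k2.
x=0.900000, u=0.000000:
  k1 = f(0.900000, 0.000000) = 0.469800
  k2 = f(1.145000, 0.115101) = 0.666012
  u ← 0.000000 + 0.49·0.666012 = 0.326346
x=1.390000, u=0.326346:
  k1 = f(1.390000, 0.326346) = 0.853015
  k2 = f(1.635000, 0.535334) = 1.111496
  u ← 0.326346 + 0.49·1.111496 = 0.870979
x=1.880000, u=0.870979:
  k1 = f(1.880000, 0.870979) = 1.335749
  k2 = f(2.125000, 1.198238) = 1.636508
  u ← 0.870979 + 0.49·1.636508 = 1.672868
u(2.37) ≈ 1.6729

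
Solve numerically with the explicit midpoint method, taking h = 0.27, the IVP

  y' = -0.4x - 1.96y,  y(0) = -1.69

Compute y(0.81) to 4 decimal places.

-0.4701

Midpoint: k1 = f(x_n, y_n); k2 = f(x_n + h/2, y_n + (h/2)·k1); y_{n+1} = y_n + h·k2.
x=0.000000, y=-1.690000:
  k1 = f(0.000000, -1.690000) = 3.312400
  k2 = f(0.135000, -1.242826) = 2.381939
  y ← -1.690000 + 0.27·2.381939 = -1.046876
x=0.270000, y=-1.046876:
  k1 = f(0.270000, -1.046876) = 1.943878
  k2 = f(0.405000, -0.784453) = 1.375528
  y ← -1.046876 + 0.27·1.375528 = -0.675484
x=0.540000, y=-0.675484:
  k1 = f(0.540000, -0.675484) = 1.107949
  k2 = f(0.675000, -0.525911) = 0.760785
  y ← -0.675484 + 0.27·0.760785 = -0.470072
y(0.81) ≈ -0.4701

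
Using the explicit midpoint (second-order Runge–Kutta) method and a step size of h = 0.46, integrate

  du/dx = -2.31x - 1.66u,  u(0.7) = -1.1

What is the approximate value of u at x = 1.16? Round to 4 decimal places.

-1.2850

Midpoint: k1 = f(x_n, u_n); k2 = f(x_n + h/2, u_n + (h/2)·k1); u_{n+1} = u_n + h·k2.
x=0.700000, u=-1.100000:
  k1 = f(0.700000, -1.100000) = 0.209000
  k2 = f(0.930000, -1.051930) = -0.402096
  u ← -1.100000 + 0.46·(-0.402096) = -1.284964
u(1.16) ≈ -1.2850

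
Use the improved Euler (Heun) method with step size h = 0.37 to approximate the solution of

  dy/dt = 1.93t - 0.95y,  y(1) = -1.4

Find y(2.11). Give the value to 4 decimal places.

Heun: k1 = f(t_n, y_n); k2 = f(t_n + h, y_n + h·k1); y_{n+1} = y_n + (h/2)·(k1 + k2).
t=1.000000, y=-1.400000:
  k1 = f(1.000000, -1.400000) = 3.260000
  k2 = f(1.370000, -0.193800) = 2.828210
  y ← -1.400000 + (0.37/2)·(3.260000 + 2.828210) = -0.273681
t=1.370000, y=-0.273681:
  k1 = f(1.370000, -0.273681) = 2.904097
  k2 = f(1.740000, 0.800835) = 2.597407
  y ← -0.273681 + (0.37/2)·(2.904097 + 2.597407) = 0.744097
t=1.740000, y=0.744097:
  k1 = f(1.740000, 0.744097) = 2.651308
  k2 = f(2.110000, 1.725081) = 2.433473
  y ← 0.744097 + (0.37/2)·(2.651308 + 2.433473) = 1.684782
y(2.11) ≈ 1.6848

1.6848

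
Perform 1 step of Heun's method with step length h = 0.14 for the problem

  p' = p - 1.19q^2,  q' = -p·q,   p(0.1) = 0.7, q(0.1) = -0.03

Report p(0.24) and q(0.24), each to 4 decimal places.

0.8047, -0.0270

Heun on (p,q): k1 = f(t_n, state_n); k2 = f(t_n + h, state_n + h·k1); state_{n+1} = state_n + (h/2)·(k1 + k2).
0.100000: (0.700000, -0.030000)
  k1 = (0.698929, 0.021000)
  predictor → (0.797850, -0.027060)
  k2 = (0.796979, 0.021590)
  → (0.804714, -0.027019)
(p(0.24), q(0.24)) ≈ (0.8047, -0.0270)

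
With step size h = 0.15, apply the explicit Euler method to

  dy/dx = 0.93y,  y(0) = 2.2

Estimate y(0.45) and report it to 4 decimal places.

3.2551

Euler: y_{n+1} = y_n + h·f(x_n, y_n).
x=0.000000, y=2.200000: f=2.046000 → y ← 2.200000 + 0.15·2.046000 = 2.506900
x=0.150000, y=2.506900: f=2.331417 → y ← 2.506900 + 0.15·2.331417 = 2.856613
x=0.300000, y=2.856613: f=2.656650 → y ← 2.856613 + 0.15·2.656650 = 3.255110
y(0.45) ≈ 3.2551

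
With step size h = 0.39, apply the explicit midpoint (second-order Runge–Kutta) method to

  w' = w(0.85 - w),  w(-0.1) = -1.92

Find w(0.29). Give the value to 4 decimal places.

Midpoint: k1 = f(t_n, w_n); k2 = f(t_n + h/2, w_n + (h/2)·k1); w_{n+1} = w_n + h·k2.
t=-0.100000, w=-1.920000:
  k1 = f(-0.100000, -1.920000) = -5.318400
  k2 = f(0.095000, -2.957088) = -11.257894
  w ← -1.920000 + 0.39·(-11.257894) = -6.310579
w(0.29) ≈ -6.3106

-6.3106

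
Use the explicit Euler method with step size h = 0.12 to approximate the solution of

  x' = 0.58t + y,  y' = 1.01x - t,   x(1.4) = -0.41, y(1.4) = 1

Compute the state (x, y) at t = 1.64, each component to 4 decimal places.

Euler on (x,y): x_{n+1} = x_n + h·x', y_{n+1} = y_n + h·y'.
1.400000: (-0.410000, 1.000000); f=(1.812000, -1.814100) → (-0.192560, 0.782308)
1.520000: (-0.192560, 0.782308); f=(1.663908, -1.714486) → (0.007109, 0.576570)
(x(1.64), y(1.64)) ≈ (0.0071, 0.5766)

0.0071, 0.5766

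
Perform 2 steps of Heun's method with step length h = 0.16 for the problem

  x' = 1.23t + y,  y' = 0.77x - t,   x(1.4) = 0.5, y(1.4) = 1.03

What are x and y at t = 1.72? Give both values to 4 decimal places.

1.3963, 0.7633

Heun on (x,y): k1 = f(t_n, state_n); k2 = f(t_n + h, state_n + h·k1); state_{n+1} = state_n + (h/2)·(k1 + k2).
1.400000: (0.500000, 1.030000)
  k1 = (2.752000, -1.015000)
  predictor → (0.940320, 0.867600)
  k2 = (2.786400, -0.835954)
  → (0.943072, 0.881924)
1.560000: (0.943072, 0.881924)
  k1 = (2.800724, -0.833835)
  predictor → (1.391188, 0.748510)
  k2 = (2.864110, -0.648785)
  → (1.396259, 0.763314)
(x(1.72), y(1.72)) ≈ (1.3963, 0.7633)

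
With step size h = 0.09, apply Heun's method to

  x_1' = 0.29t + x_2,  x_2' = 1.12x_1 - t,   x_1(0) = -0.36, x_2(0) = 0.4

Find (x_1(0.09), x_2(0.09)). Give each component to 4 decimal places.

Heun on (x_1,x_2): k1 = f(t_n, state_n); k2 = f(t_n + h, state_n + h·k1); state_{n+1} = state_n + (h/2)·(k1 + k2).
0.000000: (-0.360000, 0.400000)
  k1 = (0.400000, -0.403200)
  predictor → (-0.324000, 0.363712)
  k2 = (0.389812, -0.452880)
  → (-0.324458, 0.361476)
(x_1(0.09), x_2(0.09)) ≈ (-0.3245, 0.3615)

-0.3245, 0.3615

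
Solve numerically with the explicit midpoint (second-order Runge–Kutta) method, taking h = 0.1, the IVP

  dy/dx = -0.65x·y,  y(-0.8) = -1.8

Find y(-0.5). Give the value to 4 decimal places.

-2.0436

Midpoint: k1 = f(x_n, y_n); k2 = f(x_n + h/2, y_n + (h/2)·k1); y_{n+1} = y_n + h·k2.
x=-0.800000, y=-1.800000:
  k1 = f(-0.800000, -1.800000) = -0.936000
  k2 = f(-0.750000, -1.846800) = -0.900315
  y ← -1.800000 + 0.1·(-0.900315) = -1.890032
x=-0.700000, y=-1.890032:
  k1 = f(-0.700000, -1.890032) = -0.859964
  k2 = f(-0.650000, -1.933030) = -0.816705
  y ← -1.890032 + 0.1·(-0.816705) = -1.971702
x=-0.600000, y=-1.971702:
  k1 = f(-0.600000, -1.971702) = -0.768964
  k2 = f(-0.550000, -2.010150) = -0.718629
  y ← -1.971702 + 0.1·(-0.718629) = -2.043565
y(-0.5) ≈ -2.0436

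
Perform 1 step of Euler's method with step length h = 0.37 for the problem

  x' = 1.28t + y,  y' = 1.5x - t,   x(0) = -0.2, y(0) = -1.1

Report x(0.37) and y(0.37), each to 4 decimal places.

-0.6070, -1.2110

Euler on (x,y): x_{n+1} = x_n + h·x', y_{n+1} = y_n + h·y'.
0.000000: (-0.200000, -1.100000); f=(-1.100000, -0.300000) → (-0.607000, -1.211000)
(x(0.37), y(0.37)) ≈ (-0.6070, -1.2110)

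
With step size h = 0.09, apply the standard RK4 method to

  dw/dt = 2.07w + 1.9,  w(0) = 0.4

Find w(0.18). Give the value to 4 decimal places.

0.9950

RK4: k1 = f(t_n, w_n); k2 = f(t_n + h/2, w_n + (h/2)·k1); k3 = f(t_n + h/2, w_n + (h/2)·k2); k4 = f(t_n + h, w_n + h·k3); w_{n+1} = w_n + (h/6)·(k1 + 2k2 + 2k3 + k4).
t=0.000000, w=0.400000:
  k1 = f(0.000000, 0.400000) = 2.728000
  k2 = f(0.045000, 0.522760) = 2.982113
  k3 = f(0.045000, 0.534195) = 3.005784
  k4 = f(0.090000, 0.670521) = 3.287978
  w ← 0.400000 + (0.09/6)·(k1 + 2k2 + 2k3 + k4) = 0.669877
t=0.090000, w=0.669877:
  k1 = f(0.090000, 0.669877) = 3.286645
  k2 = f(0.135000, 0.817776) = 3.592795
  k3 = f(0.135000, 0.831552) = 3.621313
  k4 = f(0.180000, 0.995795) = 3.961295
  w ← 0.669877 + (0.09/6)·(k1 + 2k2 + 2k3 + k4) = 0.995019
w(0.18) ≈ 0.9950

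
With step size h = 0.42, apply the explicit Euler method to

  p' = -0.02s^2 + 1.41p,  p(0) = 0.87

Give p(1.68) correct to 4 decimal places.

Euler: p_{n+1} = p_n + h·f(s_n, p_n).
s=0.000000, p=0.870000: f=1.226700 → p ← 0.870000 + 0.42·1.226700 = 1.385214
s=0.420000, p=1.385214: f=1.949624 → p ← 1.385214 + 0.42·1.949624 = 2.204056
s=0.840000, p=2.204056: f=3.093607 → p ← 2.204056 + 0.42·3.093607 = 3.503371
s=1.260000, p=3.503371: f=4.908001 → p ← 3.503371 + 0.42·4.908001 = 5.564731
p(1.68) ≈ 5.5647

5.5647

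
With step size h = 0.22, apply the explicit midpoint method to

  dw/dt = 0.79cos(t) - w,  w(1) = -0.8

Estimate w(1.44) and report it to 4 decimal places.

Midpoint: k1 = f(t_n, w_n); k2 = f(t_n + h/2, w_n + (h/2)·k1); w_{n+1} = w_n + h·k2.
t=1.000000, w=-0.800000:
  k1 = f(1.000000, -0.800000) = 1.226839
  k2 = f(1.110000, -0.665048) = 1.016330
  w ← -0.800000 + 0.22·1.016330 = -0.576407
t=1.220000, w=-0.576407:
  k1 = f(1.220000, -0.576407) = 0.847887
  k2 = f(1.330000, -0.483140) = 0.671536
  w ← -0.576407 + 0.22·0.671536 = -0.428669
w(1.44) ≈ -0.4287

-0.4287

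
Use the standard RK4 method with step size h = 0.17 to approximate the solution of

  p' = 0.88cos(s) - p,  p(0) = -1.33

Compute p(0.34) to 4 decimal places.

RK4: k1 = f(s_n, p_n); k2 = f(s_n + h/2, p_n + (h/2)·k1); k3 = f(s_n + h/2, p_n + (h/2)·k2); k4 = f(s_n + h, p_n + h·k3); p_{n+1} = p_n + (h/6)·(k1 + 2k2 + 2k3 + k4).
s=0.000000, p=-1.330000:
  k1 = f(0.000000, -1.330000) = 2.210000
  k2 = f(0.085000, -1.142150) = 2.018973
  k3 = f(0.085000, -1.158387) = 2.035210
  k4 = f(0.170000, -0.984014) = 1.851329
  p ← -1.330000 + (0.17/6)·(k1 + 2k2 + 2k3 + k4) = -0.985192
s=0.170000, p=-0.985192:
  k1 = f(0.170000, -0.985192) = 1.852507
  k2 = f(0.255000, -0.827729) = 1.679273
  k3 = f(0.255000, -0.842454) = 1.693997
  k4 = f(0.340000, -0.697212) = 1.526837
  p ← -0.985192 + (0.17/6)·(k1 + 2k2 + 2k3 + k4) = -0.698292
p(0.34) ≈ -0.6983

-0.6983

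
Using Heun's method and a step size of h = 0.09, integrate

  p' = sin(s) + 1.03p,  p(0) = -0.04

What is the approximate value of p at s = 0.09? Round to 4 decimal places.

Heun: k1 = f(s_n, p_n); k2 = f(s_n + h, p_n + h·k1); p_{n+1} = p_n + (h/2)·(k1 + k2).
s=0.000000, p=-0.040000:
  k1 = f(0.000000, -0.040000) = -0.041200
  k2 = f(0.090000, -0.043708) = 0.044859
  p ← -0.040000 + (0.09/2)·(-0.041200 + 0.044859) = -0.039835
p(0.09) ≈ -0.0398

-0.0398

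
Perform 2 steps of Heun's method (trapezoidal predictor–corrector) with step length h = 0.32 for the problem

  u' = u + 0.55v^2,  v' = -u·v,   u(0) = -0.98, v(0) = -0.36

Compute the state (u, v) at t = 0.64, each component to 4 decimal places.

Heun on (u,v): k1 = f(t_n, state_n); k2 = f(t_n + h, state_n + h·k1); state_{n+1} = state_n + (h/2)·(k1 + k2).
0.000000: (-0.980000, -0.360000)
  k1 = (-0.908720, -0.352800)
  predictor → (-1.270790, -0.472896)
  k2 = (-1.147794, -0.600952)
  → (-1.309042, -0.512600)
0.320000: (-1.309042, -0.512600)
  k1 = (-1.164525, -0.671015)
  predictor → (-1.681690, -0.727325)
  k2 = (-1.390739, -1.223136)
  → (-1.717884, -0.815664)
(u(0.64), v(0.64)) ≈ (-1.7179, -0.8157)

-1.7179, -0.8157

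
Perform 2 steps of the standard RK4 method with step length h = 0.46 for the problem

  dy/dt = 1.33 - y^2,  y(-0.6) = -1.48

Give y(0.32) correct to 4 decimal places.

-19.9362

RK4: k1 = f(t_n, y_n); k2 = f(t_n + h/2, y_n + (h/2)·k1); k3 = f(t_n + h/2, y_n + (h/2)·k2); k4 = f(t_n + h, y_n + h·k3); y_{n+1} = y_n + (h/6)·(k1 + 2k2 + 2k3 + k4).
t=-0.600000, y=-1.480000:
  k1 = f(-0.600000, -1.480000) = -0.860400
  k2 = f(-0.370000, -1.677892) = -1.485322
  k3 = f(-0.370000, -1.821624) = -1.988314
  k4 = f(-0.140000, -2.394624) = -4.404226
  y ← -1.480000 + (0.46/6)·(k1 + 2k2 + 2k3 + k4) = -2.416245
t=-0.140000, y=-2.416245:
  k1 = f(-0.140000, -2.416245) = -4.508242
  k2 = f(0.090000, -3.453141) = -10.594183
  k3 = f(0.090000, -4.852908) = -22.220712
  k4 = f(0.320000, -12.637773) = -158.383299
  y ← -2.416245 + (0.46/6)·(k1 + 2k2 + 2k3 + k4) = -19.936214
y(0.32) ≈ -19.9362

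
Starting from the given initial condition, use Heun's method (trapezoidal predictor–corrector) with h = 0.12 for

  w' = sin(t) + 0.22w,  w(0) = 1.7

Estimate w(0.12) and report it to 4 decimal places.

1.7527

Heun: k1 = f(t_n, w_n); k2 = f(t_n + h, w_n + h·k1); w_{n+1} = w_n + (h/2)·(k1 + k2).
t=0.000000, w=1.700000:
  k1 = f(0.000000, 1.700000) = 0.374000
  k2 = f(0.120000, 1.744880) = 0.503586
  w ← 1.700000 + (0.12/2)·(0.374000 + 0.503586) = 1.752655
w(0.12) ≈ 1.7527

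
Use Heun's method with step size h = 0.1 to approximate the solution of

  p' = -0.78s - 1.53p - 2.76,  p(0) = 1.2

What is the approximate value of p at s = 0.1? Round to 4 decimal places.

0.7717

Heun: k1 = f(s_n, p_n); k2 = f(s_n + h, p_n + h·k1); p_{n+1} = p_n + (h/2)·(k1 + k2).
s=0.000000, p=1.200000:
  k1 = f(0.000000, 1.200000) = -4.596000
  k2 = f(0.100000, 0.740400) = -3.970812
  p ← 1.200000 + (0.1/2)·(-4.596000 + (-3.970812)) = 0.771659
p(0.1) ≈ 0.7717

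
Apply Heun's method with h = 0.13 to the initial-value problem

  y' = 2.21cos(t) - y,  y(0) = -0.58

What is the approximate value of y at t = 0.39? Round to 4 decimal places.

Heun: k1 = f(t_n, y_n); k2 = f(t_n + h, y_n + h·k1); y_{n+1} = y_n + (h/2)·(k1 + k2).
t=0.000000, y=-0.580000:
  k1 = f(0.000000, -0.580000) = 2.790000
  k2 = f(0.130000, -0.217300) = 2.408652
  y ← -0.580000 + (0.13/2)·(2.790000 + 2.408652) = -0.242088
t=0.130000, y=-0.242088:
  k1 = f(0.130000, -0.242088) = 2.433439
  k2 = f(0.260000, 0.074259) = 2.061462
  y ← -0.242088 + (0.13/2)·(2.433439 + 2.061462) = 0.050081
t=0.260000, y=0.050081:
  k1 = f(0.260000, 0.050081) = 2.085641
  k2 = f(0.390000, 0.321214) = 1.722835
  y ← 0.050081 + (0.13/2)·(2.085641 + 1.722835) = 0.297632
y(0.39) ≈ 0.2976

0.2976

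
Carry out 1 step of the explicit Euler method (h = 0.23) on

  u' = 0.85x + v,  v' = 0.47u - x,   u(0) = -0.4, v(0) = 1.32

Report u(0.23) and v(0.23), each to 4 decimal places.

Euler on (u,v): u_{n+1} = u_n + h·u', v_{n+1} = v_n + h·v'.
0.000000: (-0.400000, 1.320000); f=(1.320000, -0.188000) → (-0.096400, 1.276760)
(u(0.23), v(0.23)) ≈ (-0.0964, 1.2768)

-0.0964, 1.2768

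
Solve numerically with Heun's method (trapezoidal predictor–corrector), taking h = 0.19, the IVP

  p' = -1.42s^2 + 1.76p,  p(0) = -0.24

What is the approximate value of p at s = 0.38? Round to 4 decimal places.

Heun: k1 = f(s_n, p_n); k2 = f(s_n + h, p_n + h·k1); p_{n+1} = p_n + (h/2)·(k1 + k2).
s=0.000000, p=-0.240000:
  k1 = f(0.000000, -0.240000) = -0.422400
  k2 = f(0.190000, -0.320256) = -0.614913
  p ← -0.240000 + (0.19/2)·(-0.422400 + (-0.614913)) = -0.338545
s=0.190000, p=-0.338545:
  k1 = f(0.190000, -0.338545) = -0.647101
  k2 = f(0.380000, -0.461494) = -1.017277
  p ← -0.338545 + (0.19/2)·(-0.647101 + (-1.017277)) = -0.496661
p(0.38) ≈ -0.4967

-0.4967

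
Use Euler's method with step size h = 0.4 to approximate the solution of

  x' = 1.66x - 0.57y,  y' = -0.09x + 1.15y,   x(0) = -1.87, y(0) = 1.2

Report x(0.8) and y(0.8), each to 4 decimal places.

-6.0479, 2.7781

Euler on (x,y): x_{n+1} = x_n + h·x', y_{n+1} = y_n + h·y'.
0.000000: (-1.870000, 1.200000); f=(-3.788200, 1.548300) → (-3.385280, 1.819320)
0.400000: (-3.385280, 1.819320); f=(-6.656577, 2.396893) → (-6.047911, 2.778077)
(x(0.8), y(0.8)) ≈ (-6.0479, 2.7781)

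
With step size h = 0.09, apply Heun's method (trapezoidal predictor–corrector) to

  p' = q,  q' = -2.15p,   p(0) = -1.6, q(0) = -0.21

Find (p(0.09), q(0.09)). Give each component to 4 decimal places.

Heun on (p,q): k1 = f(x_n, state_n); k2 = f(x_n + h, state_n + h·k1); state_{n+1} = state_n + (h/2)·(k1 + k2).
0.000000: (-1.600000, -0.210000)
  k1 = (-0.210000, 3.440000)
  predictor → (-1.618900, 0.099600)
  k2 = (0.099600, 3.480635)
  → (-1.604968, 0.101429)
(p(0.09), q(0.09)) ≈ (-1.6050, 0.1014)

-1.6050, 0.1014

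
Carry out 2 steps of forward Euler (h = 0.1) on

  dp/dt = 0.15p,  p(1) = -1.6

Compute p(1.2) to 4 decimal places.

-1.6484

Euler: p_{n+1} = p_n + h·f(t_n, p_n).
t=1.000000, p=-1.600000: f=-0.240000 → p ← -1.600000 + 0.1·(-0.240000) = -1.624000
t=1.100000, p=-1.624000: f=-0.243600 → p ← -1.624000 + 0.1·(-0.243600) = -1.648360
p(1.2) ≈ -1.6484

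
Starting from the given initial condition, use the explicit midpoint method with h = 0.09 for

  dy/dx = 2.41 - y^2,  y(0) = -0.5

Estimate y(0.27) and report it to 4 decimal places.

0.1327

Midpoint: k1 = f(x_n, y_n); k2 = f(x_n + h/2, y_n + (h/2)·k1); y_{n+1} = y_n + h·k2.
x=0.000000, y=-0.500000:
  k1 = f(0.000000, -0.500000) = 2.160000
  k2 = f(0.045000, -0.402800) = 2.247752
  y ← -0.500000 + 0.09·2.247752 = -0.297702
x=0.090000, y=-0.297702:
  k1 = f(0.090000, -0.297702) = 2.321373
  k2 = f(0.135000, -0.193241) = 2.372658
  y ← -0.297702 + 0.09·2.372658 = -0.084163
x=0.180000, y=-0.084163:
  k1 = f(0.180000, -0.084163) = 2.402917
  k2 = f(0.225000, 0.023968) = 2.409426
  y ← -0.084163 + 0.09·2.409426 = 0.132685
y(0.27) ≈ 0.1327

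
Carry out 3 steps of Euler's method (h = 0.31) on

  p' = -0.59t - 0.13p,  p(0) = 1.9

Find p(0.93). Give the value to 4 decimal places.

1.5116

Euler: p_{n+1} = p_n + h·f(t_n, p_n).
t=0.000000, p=1.900000: f=-0.247000 → p ← 1.900000 + 0.31·(-0.247000) = 1.823430
t=0.310000, p=1.823430: f=-0.419946 → p ← 1.823430 + 0.31·(-0.419946) = 1.693247
t=0.620000, p=1.693247: f=-0.585922 → p ← 1.693247 + 0.31·(-0.585922) = 1.511611
p(0.93) ≈ 1.5116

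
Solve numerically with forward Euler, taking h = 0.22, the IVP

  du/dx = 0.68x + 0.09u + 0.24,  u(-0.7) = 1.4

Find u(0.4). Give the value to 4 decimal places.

Euler: u_{n+1} = u_n + h·f(x_n, u_n).
x=-0.700000, u=1.400000: f=-0.110000 → u ← 1.400000 + 0.22·(-0.110000) = 1.375800
x=-0.480000, u=1.375800: f=0.037422 → u ← 1.375800 + 0.22·0.037422 = 1.384033
x=-0.260000, u=1.384033: f=0.187763 → u ← 1.384033 + 0.22·0.187763 = 1.425341
x=-0.040000, u=1.425341: f=0.341081 → u ← 1.425341 + 0.22·0.341081 = 1.500378
x=0.180000, u=1.500378: f=0.497434 → u ← 1.500378 + 0.22·0.497434 = 1.609814
u(0.4) ≈ 1.6098

1.6098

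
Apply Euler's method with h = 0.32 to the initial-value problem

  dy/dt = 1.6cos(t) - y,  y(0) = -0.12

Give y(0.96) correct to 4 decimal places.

Euler: y_{n+1} = y_n + h·f(t_n, y_n).
t=0.000000, y=-0.120000: f=1.720000 → y ← -0.120000 + 0.32·1.720000 = 0.430400
t=0.320000, y=0.430400: f=1.088377 → y ← 0.430400 + 0.32·1.088377 = 0.778681
t=0.640000, y=0.778681: f=0.504673 → y ← 0.778681 + 0.32·0.504673 = 0.940176
y(0.96) ≈ 0.9402

0.9402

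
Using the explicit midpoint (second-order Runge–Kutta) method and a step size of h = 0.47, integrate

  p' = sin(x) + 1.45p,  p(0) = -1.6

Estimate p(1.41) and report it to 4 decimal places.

-9.5284

Midpoint: k1 = f(x_n, p_n); k2 = f(x_n + h/2, p_n + (h/2)·k1); p_{n+1} = p_n + h·k2.
x=0.000000, p=-1.600000:
  k1 = f(0.000000, -1.600000) = -2.320000
  k2 = f(0.235000, -2.145200) = -2.877697
  p ← -1.600000 + 0.47·(-2.877697) = -2.952518
x=0.470000, p=-2.952518:
  k1 = f(0.470000, -2.952518) = -3.828264
  k2 = f(0.705000, -3.852160) = -4.937598
  p ← -2.952518 + 0.47·(-4.937598) = -5.273189
x=0.940000, p=-5.273189:
  k1 = f(0.940000, -5.273189) = -6.838565
  k2 = f(1.175000, -6.880251) = -9.053675
  p ← -5.273189 + 0.47·(-9.053675) = -9.528416
p(1.41) ≈ -9.5284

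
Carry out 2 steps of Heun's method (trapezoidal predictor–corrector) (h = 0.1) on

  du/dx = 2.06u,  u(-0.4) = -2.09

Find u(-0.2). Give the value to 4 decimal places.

-3.1477

Heun: k1 = f(x_n, u_n); k2 = f(x_n + h, u_n + h·k1); u_{n+1} = u_n + (h/2)·(k1 + k2).
x=-0.400000, u=-2.090000:
  k1 = f(-0.400000, -2.090000) = -4.305400
  k2 = f(-0.300000, -2.520540) = -5.192312
  u ← -2.090000 + (0.1/2)·(-4.305400 + (-5.192312)) = -2.564886
x=-0.300000, u=-2.564886:
  k1 = f(-0.300000, -2.564886) = -5.283664
  k2 = f(-0.200000, -3.093252) = -6.372099
  u ← -2.564886 + (0.1/2)·(-5.283664 + (-6.372099)) = -3.147674
u(-0.2) ≈ -3.1477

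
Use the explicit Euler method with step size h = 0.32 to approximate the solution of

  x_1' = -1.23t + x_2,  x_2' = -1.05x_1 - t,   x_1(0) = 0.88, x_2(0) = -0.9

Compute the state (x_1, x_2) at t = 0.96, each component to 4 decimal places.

-0.6475, -1.7298

Euler on (x_1,x_2): x_1_{n+1} = x_1_n + h·x_1', x_2_{n+1} = x_2_n + h·x_2'.
0.000000: (0.880000, -0.900000); f=(-0.900000, -0.924000) → (0.592000, -1.195680)
0.320000: (0.592000, -1.195680); f=(-1.589280, -0.941600) → (0.083430, -1.496992)
0.640000: (0.083430, -1.496992); f=(-2.284192, -0.727602) → (-0.647511, -1.729825)
(x_1(0.96), x_2(0.96)) ≈ (-0.6475, -1.7298)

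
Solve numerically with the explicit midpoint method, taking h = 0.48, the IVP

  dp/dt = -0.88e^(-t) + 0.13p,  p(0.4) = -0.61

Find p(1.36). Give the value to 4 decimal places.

Midpoint: k1 = f(t_n, p_n); k2 = f(t_n + h/2, p_n + (h/2)·k1); p_{n+1} = p_n + h·k2.
t=0.400000, p=-0.610000:
  k1 = f(0.400000, -0.610000) = -0.669182
  k2 = f(0.640000, -0.770604) = -0.564196
  p ← -0.610000 + 0.48·(-0.564196) = -0.880814
t=0.880000, p=-0.880814:
  k1 = f(0.880000, -0.880814) = -0.479515
  k2 = f(1.120000, -0.995898) = -0.416593
  p ← -0.880814 + 0.48·(-0.416593) = -1.080779
p(1.36) ≈ -1.0808

-1.0808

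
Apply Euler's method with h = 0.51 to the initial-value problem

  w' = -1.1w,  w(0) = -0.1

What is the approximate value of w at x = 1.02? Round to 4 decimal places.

Euler: w_{n+1} = w_n + h·f(x_n, w_n).
x=0.000000, w=-0.100000: f=0.110000 → w ← -0.100000 + 0.51·0.110000 = -0.043900
x=0.510000, w=-0.043900: f=0.048290 → w ← -0.043900 + 0.51·0.048290 = -0.019272
w(1.02) ≈ -0.0193

-0.0193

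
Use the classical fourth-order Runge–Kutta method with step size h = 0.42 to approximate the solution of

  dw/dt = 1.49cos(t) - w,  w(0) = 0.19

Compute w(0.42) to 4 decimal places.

0.6192

RK4: k1 = f(t_n, w_n); k2 = f(t_n + h/2, w_n + (h/2)·k1); k3 = f(t_n + h/2, w_n + (h/2)·k2); k4 = f(t_n + h, w_n + h·k3); w_{n+1} = w_n + (h/6)·(k1 + 2k2 + 2k3 + k4).
t=0.000000, w=0.190000:
  k1 = f(0.000000, 0.190000) = 1.300000
  k2 = f(0.210000, 0.463000) = 0.994266
  k3 = f(0.210000, 0.398796) = 1.058470
  k4 = f(0.420000, 0.634557) = 0.725945
  w ← 0.190000 + (0.42/6)·(k1 + 2k2 + 2k3 + k4) = 0.619199
w(0.42) ≈ 0.6192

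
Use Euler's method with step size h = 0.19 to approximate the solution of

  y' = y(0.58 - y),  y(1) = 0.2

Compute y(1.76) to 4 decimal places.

0.2602

Euler: y_{n+1} = y_n + h·f(x_n, y_n).
x=1.000000, y=0.200000: f=0.076000 → y ← 0.200000 + 0.19·0.076000 = 0.214440
x=1.190000, y=0.214440: f=0.078391 → y ← 0.214440 + 0.19·0.078391 = 0.229334
x=1.380000, y=0.229334: f=0.080420 → y ← 0.229334 + 0.19·0.080420 = 0.244614
x=1.570000, y=0.244614: f=0.082040 → y ← 0.244614 + 0.19·0.082040 = 0.260202
y(1.76) ≈ 0.2602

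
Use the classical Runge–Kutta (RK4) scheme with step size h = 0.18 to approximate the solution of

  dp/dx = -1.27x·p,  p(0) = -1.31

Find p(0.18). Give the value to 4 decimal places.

RK4: k1 = f(x_n, p_n); k2 = f(x_n + h/2, p_n + (h/2)·k1); k3 = f(x_n + h/2, p_n + (h/2)·k2); k4 = f(x_n + h, p_n + h·k3); p_{n+1} = p_n + (h/6)·(k1 + 2k2 + 2k3 + k4).
x=0.000000, p=-1.310000:
  k1 = f(0.000000, -1.310000) = 0.000000
  k2 = f(0.090000, -1.310000) = 0.149733
  k3 = f(0.090000, -1.296524) = 0.148193
  k4 = f(0.180000, -1.283325) = 0.293368
  p ← -1.310000 + (0.18/6)·(k1 + 2k2 + 2k3 + k4) = -1.283323
p(0.18) ≈ -1.2833

-1.2833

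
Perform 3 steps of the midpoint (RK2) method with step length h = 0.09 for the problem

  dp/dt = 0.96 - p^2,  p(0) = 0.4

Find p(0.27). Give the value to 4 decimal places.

0.5908

Midpoint: k1 = f(t_n, p_n); k2 = f(t_n + h/2, p_n + (h/2)·k1); p_{n+1} = p_n + h·k2.
t=0.000000, p=0.400000:
  k1 = f(0.000000, 0.400000) = 0.800000
  k2 = f(0.045000, 0.436000) = 0.769904
  p ← 0.400000 + 0.09·0.769904 = 0.469291
t=0.090000, p=0.469291:
  k1 = f(0.090000, 0.469291) = 0.739766
  k2 = f(0.135000, 0.502581) = 0.707413
  p ← 0.469291 + 0.09·0.707413 = 0.532958
t=0.180000, p=0.532958:
  k1 = f(0.180000, 0.532958) = 0.675955
  k2 = f(0.225000, 0.563376) = 0.642607
  p ← 0.532958 + 0.09·0.642607 = 0.590793
p(0.27) ≈ 0.5908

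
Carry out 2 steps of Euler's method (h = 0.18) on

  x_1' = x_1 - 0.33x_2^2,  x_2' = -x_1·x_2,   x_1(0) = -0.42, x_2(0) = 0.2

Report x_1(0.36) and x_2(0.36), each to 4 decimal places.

-0.5904, 0.2344

Euler on (x_1,x_2): x_1_{n+1} = x_1_n + h·x_1', x_2_{n+1} = x_2_n + h·x_2'.
0.000000: (-0.420000, 0.200000); f=(-0.433200, 0.084000) → (-0.497976, 0.215120)
0.180000: (-0.497976, 0.215120); f=(-0.513247, 0.107125) → (-0.590361, 0.234402)
(x_1(0.36), x_2(0.36)) ≈ (-0.5904, 0.2344)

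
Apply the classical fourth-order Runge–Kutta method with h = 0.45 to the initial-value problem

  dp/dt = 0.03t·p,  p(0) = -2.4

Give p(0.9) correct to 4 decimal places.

RK4: k1 = f(t_n, p_n); k2 = f(t_n + h/2, p_n + (h/2)·k1); k3 = f(t_n + h/2, p_n + (h/2)·k2); k4 = f(t_n + h, p_n + h·k3); p_{n+1} = p_n + (h/6)·(k1 + 2k2 + 2k3 + k4).
t=0.000000, p=-2.400000:
  k1 = f(0.000000, -2.400000) = 0.000000
  k2 = f(0.225000, -2.400000) = -0.016200
  k3 = f(0.225000, -2.403645) = -0.016225
  k4 = f(0.450000, -2.407301) = -0.032499
  p ← -2.400000 + (0.45/6)·(k1 + 2k2 + 2k3 + k4) = -2.407301
t=0.450000, p=-2.407301:
  k1 = f(0.450000, -2.407301) = -0.032499
  k2 = f(0.675000, -2.414613) = -0.048896
  k3 = f(0.675000, -2.418303) = -0.048971
  k4 = f(0.900000, -2.429338) = -0.065592
  p ← -2.407301 + (0.45/6)·(k1 + 2k2 + 2k3 + k4) = -2.429338
p(0.9) ≈ -2.4293

-2.4293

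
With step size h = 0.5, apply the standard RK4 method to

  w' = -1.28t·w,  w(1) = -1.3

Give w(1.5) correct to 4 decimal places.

-0.5864

RK4: k1 = f(t_n, w_n); k2 = f(t_n + h/2, w_n + (h/2)·k1); k3 = f(t_n + h/2, w_n + (h/2)·k2); k4 = f(t_n + h, w_n + h·k3); w_{n+1} = w_n + (h/6)·(k1 + 2k2 + 2k3 + k4).
t=1.000000, w=-1.300000:
  k1 = f(1.000000, -1.300000) = 1.664000
  k2 = f(1.250000, -0.884000) = 1.414400
  k3 = f(1.250000, -0.946400) = 1.514240
  k4 = f(1.500000, -0.542880) = 1.042330
  w ← -1.300000 + (0.5/6)·(k1 + 2k2 + 2k3 + k4) = -0.586366
w(1.5) ≈ -0.5864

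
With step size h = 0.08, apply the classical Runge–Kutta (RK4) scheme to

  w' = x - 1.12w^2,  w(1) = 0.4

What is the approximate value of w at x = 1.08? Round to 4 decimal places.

RK4: k1 = f(x_n, w_n); k2 = f(x_n + h/2, w_n + (h/2)·k1); k3 = f(x_n + h/2, w_n + (h/2)·k2); k4 = f(x_n + h, w_n + h·k3); w_{n+1} = w_n + (h/6)·(k1 + 2k2 + 2k3 + k4).
x=1.000000, w=0.400000:
  k1 = f(1.000000, 0.400000) = 0.820800
  k2 = f(1.040000, 0.432832) = 0.830175
  k3 = f(1.040000, 0.433207) = 0.829811
  k4 = f(1.080000, 0.466385) = 0.836383
  w ← 0.400000 + (0.08/6)·(k1 + 2k2 + 2k3 + k4) = 0.466362
w(1.08) ≈ 0.4664

0.4664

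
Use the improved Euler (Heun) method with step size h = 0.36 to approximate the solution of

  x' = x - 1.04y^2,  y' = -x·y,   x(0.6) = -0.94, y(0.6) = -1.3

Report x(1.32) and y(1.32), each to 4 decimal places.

-7.3191, -6.4197

Heun on (x,y): k1 = f(s_n, state_n); k2 = f(s_n + h, state_n + h·k1); state_{n+1} = state_n + (h/2)·(k1 + k2).
0.600000: (-0.940000, -1.300000)
  k1 = (-2.697600, -1.222000)
  predictor → (-1.911136, -1.739920)
  k2 = (-5.059550, -3.325224)
  → (-2.336287, -2.118500)
0.960000: (-2.336287, -2.118500)
  k1 = (-7.003852, -4.949425)
  predictor → (-4.857674, -3.900293)
  k2 = (-20.678453, -18.946353)
  → (-7.319102, -6.419740)
(x(1.32), y(1.32)) ≈ (-7.3191, -6.4197)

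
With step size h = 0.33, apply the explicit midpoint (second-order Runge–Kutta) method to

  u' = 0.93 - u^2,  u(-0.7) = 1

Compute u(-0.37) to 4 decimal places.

Midpoint: k1 = f(t_n, u_n); k2 = f(t_n + h/2, u_n + (h/2)·k1); u_{n+1} = u_n + h·k2.
t=-0.700000, u=1.000000:
  k1 = f(-0.700000, 1.000000) = -0.070000
  k2 = f(-0.535000, 0.988450) = -0.047033
  u ← 1.000000 + 0.33·(-0.047033) = 0.984479
u(-0.37) ≈ 0.9845

0.9845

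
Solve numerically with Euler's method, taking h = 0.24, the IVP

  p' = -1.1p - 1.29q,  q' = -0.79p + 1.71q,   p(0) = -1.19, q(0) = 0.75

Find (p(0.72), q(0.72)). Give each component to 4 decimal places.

Euler on (p,q): p_{n+1} = p_n + h·p', q_{n+1} = q_n + h·q'.
0.000000: (-1.190000, 0.750000); f=(0.341500, 2.222600) → (-1.108040, 1.283424)
0.240000: (-1.108040, 1.283424); f=(-0.436773, 3.070007) → (-1.212866, 2.020226)
0.480000: (-1.212866, 2.020226); f=(-1.271939, 4.412750) → (-1.518131, 3.079285)
(p(0.72), q(0.72)) ≈ (-1.5181, 3.0793)

-1.5181, 3.0793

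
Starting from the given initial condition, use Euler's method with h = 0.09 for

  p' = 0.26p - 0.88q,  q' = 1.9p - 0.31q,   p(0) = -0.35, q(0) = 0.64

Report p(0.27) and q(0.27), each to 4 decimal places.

Euler on (p,q): p_{n+1} = p_n + h·p', q_{n+1} = q_n + h·q'.
0.000000: (-0.350000, 0.640000); f=(-0.654200, -0.863400) → (-0.408878, 0.562294)
0.090000: (-0.408878, 0.562294); f=(-0.601127, -0.951179) → (-0.462979, 0.476688)
0.180000: (-0.462979, 0.476688); f=(-0.539860, -1.027434) → (-0.511567, 0.384219)
(p(0.27), q(0.27)) ≈ (-0.5116, 0.3842)

-0.5116, 0.3842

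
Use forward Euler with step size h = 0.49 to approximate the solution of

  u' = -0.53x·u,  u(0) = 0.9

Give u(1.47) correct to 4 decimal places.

Euler: u_{n+1} = u_n + h·f(x_n, u_n).
x=0.000000, u=0.900000: f=0.000000 → u ← 0.900000 + 0.49·0.000000 = 0.900000
x=0.490000, u=0.900000: f=-0.233730 → u ← 0.900000 + 0.49·(-0.233730) = 0.785472
x=0.980000, u=0.785472: f=-0.407974 → u ← 0.785472 + 0.49·(-0.407974) = 0.585565
u(1.47) ≈ 0.5856

0.5856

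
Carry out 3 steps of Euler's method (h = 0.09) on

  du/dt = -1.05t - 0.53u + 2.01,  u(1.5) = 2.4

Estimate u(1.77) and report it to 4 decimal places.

Euler: u_{n+1} = u_n + h·f(t_n, u_n).
t=1.500000, u=2.400000: f=-0.837000 → u ← 2.400000 + 0.09·(-0.837000) = 2.324670
t=1.590000, u=2.324670: f=-0.891575 → u ← 2.324670 + 0.09·(-0.891575) = 2.244428
t=1.680000, u=2.244428: f=-0.943547 → u ← 2.244428 + 0.09·(-0.943547) = 2.159509
u(1.77) ≈ 2.1595

2.1595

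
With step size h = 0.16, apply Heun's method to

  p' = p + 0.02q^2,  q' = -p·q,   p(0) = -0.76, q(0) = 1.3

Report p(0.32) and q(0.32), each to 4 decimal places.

-1.0290, 1.7240

Heun on (p,q): k1 = f(s_n, state_n); k2 = f(s_n + h, state_n + h·k1); state_{n+1} = state_n + (h/2)·(k1 + k2).
0.000000: (-0.760000, 1.300000)
  k1 = (-0.726200, 0.988000)
  predictor → (-0.876192, 1.458080)
  k2 = (-0.833672, 1.277558)
  → (-0.884790, 1.481245)
0.160000: (-0.884790, 1.481245)
  k1 = (-0.840908, 1.310590)
  predictor → (-1.019335, 1.690939)
  k2 = (-0.962150, 1.723633)
  → (-1.029034, 1.723983)
(p(0.32), q(0.32)) ≈ (-1.0290, 1.7240)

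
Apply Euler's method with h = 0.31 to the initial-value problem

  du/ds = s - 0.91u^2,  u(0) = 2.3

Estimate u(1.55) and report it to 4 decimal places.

1.0503

Euler: u_{n+1} = u_n + h·f(s_n, u_n).
s=0.000000, u=2.300000: f=-4.813900 → u ← 2.300000 + 0.31·(-4.813900) = 0.807691
s=0.310000, u=0.807691: f=-0.283652 → u ← 0.807691 + 0.31·(-0.283652) = 0.719759
s=0.620000, u=0.719759: f=0.148572 → u ← 0.719759 + 0.31·0.148572 = 0.765816
s=0.930000, u=0.765816: f=0.396308 → u ← 0.765816 + 0.31·0.396308 = 0.888672
s=1.240000, u=0.888672: f=0.521339 → u ← 0.888672 + 0.31·0.521339 = 1.050287
u(1.55) ≈ 1.0503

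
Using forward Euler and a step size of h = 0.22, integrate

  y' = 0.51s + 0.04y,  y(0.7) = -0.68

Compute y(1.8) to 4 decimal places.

Euler: y_{n+1} = y_n + h·f(s_n, y_n).
s=0.700000, y=-0.680000: f=0.329800 → y ← -0.680000 + 0.22·0.329800 = -0.607444
s=0.920000, y=-0.607444: f=0.444902 → y ← -0.607444 + 0.22·0.444902 = -0.509566
s=1.140000, y=-0.509566: f=0.561017 → y ← -0.509566 + 0.22·0.561017 = -0.386142
s=1.360000, y=-0.386142: f=0.678154 → y ← -0.386142 + 0.22·0.678154 = -0.236948
s=1.580000, y=-0.236948: f=0.796322 → y ← -0.236948 + 0.22·0.796322 = -0.061757
y(1.8) ≈ -0.0618

-0.0618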